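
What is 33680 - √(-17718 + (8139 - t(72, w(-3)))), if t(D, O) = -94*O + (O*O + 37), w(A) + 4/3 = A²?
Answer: 33680 - I*√80587/3 ≈ 33680.0 - 94.626*I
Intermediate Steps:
w(A) = -4/3 + A²
t(D, O) = 37 + O² - 94*O (t(D, O) = -94*O + (O² + 37) = -94*O + (37 + O²) = 37 + O² - 94*O)
33680 - √(-17718 + (8139 - t(72, w(-3)))) = 33680 - √(-17718 + (8139 - (37 + (-4/3 + (-3)²)² - 94*(-4/3 + (-3)²)))) = 33680 - √(-17718 + (8139 - (37 + (-4/3 + 9)² - 94*(-4/3 + 9)))) = 33680 - √(-17718 + (8139 - (37 + (23/3)² - 94*23/3))) = 33680 - √(-17718 + (8139 - (37 + 529/9 - 2162/3))) = 33680 - √(-17718 + (8139 - 1*(-5624/9))) = 33680 - √(-17718 + (8139 + 5624/9)) = 33680 - √(-17718 + 78875/9) = 33680 - √(-80587/9) = 33680 - I*√80587/3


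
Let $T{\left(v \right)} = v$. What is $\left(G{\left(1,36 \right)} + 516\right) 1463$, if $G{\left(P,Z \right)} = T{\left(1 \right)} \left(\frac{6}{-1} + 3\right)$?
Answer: $750519$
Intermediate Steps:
$G{\left(P,Z \right)} = -3$ ($G{\left(P,Z \right)} = 1 \left(\frac{6}{-1} + 3\right) = 1 \left(6 \left(-1\right) + 3\right) = 1 \left(-6 + 3\right) = 1 \left(-3\right) = -3$)
$\left(G{\left(1,36 \right)} + 516\right) 1463 = \left(-3 + 516\right) 1463 = 513 \cdot 1463 = 750519$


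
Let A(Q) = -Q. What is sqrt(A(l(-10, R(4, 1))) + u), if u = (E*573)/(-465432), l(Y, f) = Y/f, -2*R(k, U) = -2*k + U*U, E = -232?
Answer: sqrt(57915856383)/135751 ≈ 1.7728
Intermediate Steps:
R(k, U) = k - U**2/2 (R(k, U) = -(-2*k + U*U)/2 = -(-2*k + U**2)/2 = -(U**2 - 2*k)/2 = k - U**2/2)
u = 5539/19393 (u = -232*573/(-465432) = -132936*(-1/465432) = 5539/19393 ≈ 0.28562)
sqrt(A(l(-10, R(4, 1))) + u) = sqrt(-(-10)/(4 - 1/2*1**2) + 5539/19393) = sqrt(-(-10)/(4 - 1/2*1) + 5539/19393) = sqrt(-(-10)/(4 - 1/2) + 5539/19393) = sqrt(-(-10)/7/2 + 5539/19393) = sqrt(-(-10)*2/7 + 5539/19393) = sqrt(-1*(-20/7) + 5539/19393) = sqrt(20/7 + 5539/19393) = sqrt(426633/135751) = sqrt(57915856383)/135751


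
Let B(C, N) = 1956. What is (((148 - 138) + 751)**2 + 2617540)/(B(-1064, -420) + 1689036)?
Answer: 3196661/1690992 ≈ 1.8904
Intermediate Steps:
(((148 - 138) + 751)**2 + 2617540)/(B(-1064, -420) + 1689036) = (((148 - 138) + 751)**2 + 2617540)/(1956 + 1689036) = ((10 + 751)**2 + 2617540)/1690992 = (761**2 + 2617540)*(1/1690992) = (579121 + 2617540)*(1/1690992) = 3196661*(1/1690992) = 3196661/1690992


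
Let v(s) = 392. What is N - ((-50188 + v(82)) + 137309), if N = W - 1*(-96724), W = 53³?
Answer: 158088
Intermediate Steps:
W = 148877
N = 245601 (N = 148877 - 1*(-96724) = 148877 + 96724 = 245601)
N - ((-50188 + v(82)) + 137309) = 245601 - ((-50188 + 392) + 137309) = 245601 - (-49796 + 137309) = 245601 - 1*87513 = 245601 - 87513 = 158088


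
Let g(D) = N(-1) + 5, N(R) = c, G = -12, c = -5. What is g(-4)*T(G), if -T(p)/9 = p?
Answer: 0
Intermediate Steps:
T(p) = -9*p
N(R) = -5
g(D) = 0 (g(D) = -5 + 5 = 0)
g(-4)*T(G) = 0*(-9*(-12)) = 0*108 = 0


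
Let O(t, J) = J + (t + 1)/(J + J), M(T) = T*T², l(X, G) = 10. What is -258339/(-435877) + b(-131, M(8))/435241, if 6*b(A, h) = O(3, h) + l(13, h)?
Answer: 172765664688805/291396927524352 ≈ 0.59289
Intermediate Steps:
M(T) = T³
O(t, J) = J + (1 + t)/(2*J) (O(t, J) = J + (1 + t)/((2*J)) = J + (1 + t)*(1/(2*J)) = J + (1 + t)/(2*J))
b(A, h) = 5/3 + (4 + 2*h²)/(12*h) (b(A, h) = ((1 + 3 + 2*h²)/(2*h) + 10)/6 = ((4 + 2*h²)/(2*h) + 10)/6 = (10 + (4 + 2*h²)/(2*h))/6 = 5/3 + (4 + 2*h²)/(12*h))
-258339/(-435877) + b(-131, M(8))/435241 = -258339/(-435877) + ((2 + (8³)² + 10*8³)/(6*(8³)))/435241 = -258339*(-1/435877) + ((⅙)*(2 + 512² + 10*512)/512)*(1/435241) = 258339/435877 + ((⅙)*(1/512)*(2 + 262144 + 5120))*(1/435241) = 258339/435877 + ((⅙)*(1/512)*267266)*(1/435241) = 258339/435877 + (133633/1536)*(1/435241) = 258339/435877 + 133633/668530176 = 172765664688805/291396927524352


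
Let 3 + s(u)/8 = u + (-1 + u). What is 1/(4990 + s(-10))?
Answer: 1/4798 ≈ 0.00020842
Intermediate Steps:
s(u) = -32 + 16*u (s(u) = -24 + 8*(u + (-1 + u)) = -24 + 8*(-1 + 2*u) = -24 + (-8 + 16*u) = -32 + 16*u)
1/(4990 + s(-10)) = 1/(4990 + (-32 + 16*(-10))) = 1/(4990 + (-32 - 160)) = 1/(4990 - 192) = 1/4798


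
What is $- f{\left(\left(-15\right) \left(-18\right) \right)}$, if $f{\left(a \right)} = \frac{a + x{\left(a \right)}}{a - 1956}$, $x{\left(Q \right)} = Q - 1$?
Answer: $\frac{539}{1686} \approx 0.31969$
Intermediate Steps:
$x{\left(Q \right)} = -1 + Q$
$f{\left(a \right)} = \frac{-1 + 2 a}{-1956 + a}$ ($f{\left(a \right)} = \frac{a + \left(-1 + a\right)}{a - 1956} = \frac{-1 + 2 a}{-1956 + a}$)
$- f{\left(\left(-15\right) \left(-18\right) \right)} = - \frac{-1 + 2 \left(\left(-15\right) \left(-18\right)\right)}{-1956 - -270} = - \frac{-1 + 2 \cdot 270}{-1956 + 270} = - \frac{-1 + 540}{-1686} = - \frac{\left(-1\right) 539}{1686} = \left(-1\right) \left(- \frac{539}{1686}\right) = \frac{539}{1686}$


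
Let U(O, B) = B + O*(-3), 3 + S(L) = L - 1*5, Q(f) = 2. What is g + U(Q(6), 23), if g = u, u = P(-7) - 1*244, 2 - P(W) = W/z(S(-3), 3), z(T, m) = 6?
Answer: -1343/6 ≈ -223.83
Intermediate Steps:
S(L) = -8 + L (S(L) = -3 + (L - 1*5) = -3 + (L - 5) = -3 + (-5 + L) = -8 + L)
P(W) = 2 - W/6
U(O, B) = B - 3*O
u = -1445/6 (u = (2 - 1/6*(-7)) - 1*244 = (2 + 7/6) - 244 = 19/6 - 244 = -1445/6 ≈ -240.83)
g = -1445/6 ≈ -240.83
g + U(Q(6), 23) = -1445/6 + (23 - 3*2) = -1445/6 + (23 - 6) = -1445/6 + 17 = -1343/6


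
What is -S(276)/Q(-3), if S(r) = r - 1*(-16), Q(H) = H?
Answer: 292/3 ≈ 97.333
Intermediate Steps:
S(r) = 16 + r (S(r) = r + 16 = 16 + r)
-S(276)/Q(-3) = -(16 + 276)/(-3) = -292*(-1)/3 = -1*(-292/3) = 292/3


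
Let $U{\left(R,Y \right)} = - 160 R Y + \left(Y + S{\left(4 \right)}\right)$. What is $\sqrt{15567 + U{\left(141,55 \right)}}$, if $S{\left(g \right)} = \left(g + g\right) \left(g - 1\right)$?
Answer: $i \sqrt{1225154} \approx 1106.9 i$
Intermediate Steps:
$S{\left(g \right)} = 2 g \left(-1 + g\right)$
$U{\left(R,Y \right)} = 24 + Y - 160 R Y$ ($U{\left(R,Y \right)} = - 160 R Y + \left(Y + 2 \cdot 4 \left(-1 + 4\right)\right) = - 160 R Y + \left(Y + 2 \cdot 4 \cdot 3\right) = - 160 R Y + \left(Y + 24\right) = - 160 R Y + \left(24 + Y\right) = 24 + Y - 160 R Y$)
$\sqrt{15567 + U{\left(141,55 \right)}} = \sqrt{15567 + \left(24 + 55 - 22560 \cdot 55\right)} = \sqrt{15567 + \left(24 + 55 - 1240800\right)} = \sqrt{15567 - 1240721} = \sqrt{-1225154} = i \sqrt{1225154}$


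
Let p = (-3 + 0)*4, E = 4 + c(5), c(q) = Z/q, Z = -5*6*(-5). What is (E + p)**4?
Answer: 234256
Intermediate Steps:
Z = 150 (Z = -30*(-5) = 150)
c(q) = 150/q
E = 34 (E = 4 + 150/5 = 4 + 150*(1/5) = 4 + 30 = 34)
p = -12 (p = -3*4 = -12)
(E + p)**4 = (34 - 12)**4 = 22**4 = 234256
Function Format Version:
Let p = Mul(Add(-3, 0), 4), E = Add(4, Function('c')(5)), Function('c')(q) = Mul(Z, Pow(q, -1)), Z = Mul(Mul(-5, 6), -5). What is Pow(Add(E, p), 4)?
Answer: 234256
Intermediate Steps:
Z = 150 (Z = Mul(-30, -5) = 150)
Function('c')(q) = Mul(150, Pow(q, -1))
E = 34 (E = Add(4, Mul(150, Pow(5, -1))) = Add(4, Mul(150, Rational(1, 5))) = Add(4, 30) = 34)
p = -12 (p = Mul(-3, 4) = -12)
Pow(Add(E, p), 4) = Pow(Add(34, -12), 4) = Pow(22, 4) = 234256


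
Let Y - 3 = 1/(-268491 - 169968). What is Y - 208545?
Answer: -91437116779/438459 ≈ -2.0854e+5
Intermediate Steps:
Y = 1315376/438459 (Y = 3 + 1/(-268491 - 169968) = 3 + 1/(-438459) = 3 - 1/438459 = 1315376/438459 ≈ 3.0000)
Y - 208545 = 1315376/438459 - 208545 = -91437116779/438459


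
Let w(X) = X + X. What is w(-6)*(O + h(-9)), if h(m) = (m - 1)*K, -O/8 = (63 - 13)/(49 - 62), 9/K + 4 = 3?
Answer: -18840/13 ≈ -1449.2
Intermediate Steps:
K = -9 (K = 9/(-4 + 3) = 9/(-1) = 9*(-1) = -9)
O = 400/13 (O = -8*(63 - 13)/(49 - 62) = -400/(-13) = -400*(-1)/13 = -8*(-50/13) = 400/13 ≈ 30.769)
w(X) = 2*X
h(m) = 9 - 9*m (h(m) = (m - 1)*(-9) = (-1 + m)*(-9) = 9 - 9*m)
w(-6)*(O + h(-9)) = (2*(-6))*(400/13 + (9 - 9*(-9))) = -12*(400/13 + (9 + 81)) = -12*(400/13 + 90) = -12*1570/13 = -18840/13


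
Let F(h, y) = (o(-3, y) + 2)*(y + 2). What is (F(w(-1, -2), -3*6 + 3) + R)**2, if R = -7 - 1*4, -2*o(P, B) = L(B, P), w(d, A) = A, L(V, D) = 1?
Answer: 3721/4 ≈ 930.25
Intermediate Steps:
o(P, B) = -1/2 (o(P, B) = -1/2*1 = -1/2)
F(h, y) = 3 + 3*y/2 (F(h, y) = (-1/2 + 2)*(y + 2) = 3*(2 + y)/2 = 3 + 3*y/2)
R = -11 (R = -7 - 4 = -11)
(F(w(-1, -2), -3*6 + 3) + R)**2 = ((3 + 3*(-3*6 + 3)/2) - 11)**2 = ((3 + 3*(-18 + 3)/2) - 11)**2 = ((3 + (3/2)*(-15)) - 11)**2 = ((3 - 45/2) - 11)**2 = (-39/2 - 11)**2 = (-61/2)**2 = 3721/4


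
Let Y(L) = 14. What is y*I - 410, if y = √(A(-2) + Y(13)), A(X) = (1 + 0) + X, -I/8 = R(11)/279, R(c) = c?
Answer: -410 - 88*√13/279 ≈ -411.14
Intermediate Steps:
I = -88/279 ≈ -0.31541
A(X) = 1 + X
y = √13 (y = √((1 - 2) + 14) = √(-1 + 14) = √13 ≈ 3.6056)
y*I - 410 = √13*(-88/279) - 410 = -88*√13/279 - 410 = -410 - 88*√13/279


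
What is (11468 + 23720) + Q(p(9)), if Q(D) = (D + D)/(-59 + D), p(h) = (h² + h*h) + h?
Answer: 1970699/56 ≈ 35191.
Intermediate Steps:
p(h) = h + 2*h² (p(h) = (h² + h²) + h = 2*h² + h = h + 2*h²)
Q(D) = 2*D/(-59 + D) (Q(D) = (2*D)/(-59 + D) = 2*D/(-59 + D))
(11468 + 23720) + Q(p(9)) = (11468 + 23720) + 2*(9*(1 + 2*9))/(-59 + 9*(1 + 2*9)) = 35188 + 2*(9*(1 + 18))/(-59 + 9*(1 + 18)) = 35188 + 2*(9*19)/(-59 + 9*19) = 35188 + 2*171/(-59 + 171) = 35188 + 2*171/112 = 35188 + 2*171*(1/112) = 35188 + 171/56 = 1970699/56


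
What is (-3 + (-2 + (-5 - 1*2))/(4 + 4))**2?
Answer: 1089/64 ≈ 17.016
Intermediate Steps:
(-3 + (-2 + (-5 - 1*2))/(4 + 4))**2 = (-3 + (-2 + (-5 - 2))/8)**2 = (-3 + (-2 - 7)*(1/8))**2 = (-3 - 9*1/8)**2 = (-3 - 9/8)**2 = (-33/8)**2 = 1089/64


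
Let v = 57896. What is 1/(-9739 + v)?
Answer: 1/48157 ≈ 2.0765e-5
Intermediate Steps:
1/(-9739 + v) = 1/(-9739 + 57896) = 1/48157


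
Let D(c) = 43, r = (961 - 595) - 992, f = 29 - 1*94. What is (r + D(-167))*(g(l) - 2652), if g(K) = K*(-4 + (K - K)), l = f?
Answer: 1394536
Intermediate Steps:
f = -65 (f = 29 - 94 = -65)
l = -65
r = -626 (r = 366 - 992 = -626)
g(K) = -4*K (g(K) = K*(-4 + 0) = K*(-4) = -4*K)
(r + D(-167))*(g(l) - 2652) = (-626 + 43)*(-4*(-65) - 2652) = -583*(260 - 2652) = -583*(-2392) = 1394536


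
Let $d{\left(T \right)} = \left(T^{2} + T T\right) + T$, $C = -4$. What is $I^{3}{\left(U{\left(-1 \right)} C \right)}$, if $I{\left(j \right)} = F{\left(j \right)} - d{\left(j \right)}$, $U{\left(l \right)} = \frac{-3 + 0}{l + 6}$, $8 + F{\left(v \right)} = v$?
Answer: $- \frac{116214272}{15625} \approx -7437.7$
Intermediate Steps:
$F{\left(v \right)} = -8 + v$
$d{\left(T \right)} = T + 2 T^{2}$ ($d{\left(T \right)} = \left(T^{2} + T^{2}\right) + T = 2 T^{2} + T = T + 2 T^{2}$)
$U{\left(l \right)} = - \frac{3}{6 + l}$
$I{\left(j \right)} = -8 + j - j \left(1 + 2 j\right)$ ($I{\left(j \right)} = \left(-8 + j\right) - j \left(1 + 2 j\right) = -8 + j - j \left(1 + 2 j\right)$)
$I^{3}{\left(U{\left(-1 \right)} C \right)} = \left(-8 - 2 \left(- \frac{3}{6 - 1} \left(-4\right)\right)^{2}\right)^{3} = \left(-8 - 2 \left(- \frac{3}{5} \left(-4\right)\right)^{2}\right)^{3} = \left(-8 - 2 \left(\left(-3\right) \frac{1}{5} \left(-4\right)\right)^{2}\right)^{3} = \left(-8 - 2 \left(\left(- \frac{3}{5}\right) \left(-4\right)\right)^{2}\right)^{3} = \left(-8 - 2 \left(\frac{12}{5}\right)^{2}\right)^{3} = \left(-8 - \frac{288}{25}\right)^{3} = \left(- \frac{488}{25}\right)^{3} = - \frac{116214272}{15625}$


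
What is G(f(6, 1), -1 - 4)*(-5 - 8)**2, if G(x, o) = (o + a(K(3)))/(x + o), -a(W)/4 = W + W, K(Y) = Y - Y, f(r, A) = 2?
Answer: 845/3 ≈ 281.67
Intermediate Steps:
K(Y) = 0
a(W) = -8*W (a(W) = -4*(W + W) = -8*W)
G(x, o) = o/(o + x) (G(x, o) = (o - 8*0)/(x + o) = (o + 0)/(o + x) = o/(o + x))
G(f(6, 1), -1 - 4)*(-5 - 8)**2 = ((-1 - 4)/((-1 - 4) + 2))*(-5 - 8)**2 = -5/(-5 + 2)*(-13)**2 = -5/(-3)*169 = -5*(-1/3)*169 = (5/3)*169 = 845/3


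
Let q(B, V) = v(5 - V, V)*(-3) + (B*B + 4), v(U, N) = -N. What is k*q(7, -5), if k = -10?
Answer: -380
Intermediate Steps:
q(B, V) = 4 + B² + 3*V (q(B, V) = -V*(-3) + (B*B + 4) = 3*V + (B² + 4) = 3*V + (4 + B²) = 4 + B² + 3*V)
k*q(7, -5) = -10*(4 + 7² + 3*(-5)) = -10*(4 + 49 - 15) = -10*38 = -380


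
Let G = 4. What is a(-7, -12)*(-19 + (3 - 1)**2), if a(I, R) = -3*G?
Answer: 180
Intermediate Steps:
a(I, R) = -12 (a(I, R) = -3*4 = -12)
a(-7, -12)*(-19 + (3 - 1)**2) = -12*(-19 + (3 - 1)**2) = -12*(-19 + 2**2) = -12*(-19 + 4) = -12*(-15) = 180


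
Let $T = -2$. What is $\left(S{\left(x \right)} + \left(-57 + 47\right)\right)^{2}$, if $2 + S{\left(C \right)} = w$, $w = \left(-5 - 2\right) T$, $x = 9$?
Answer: $4$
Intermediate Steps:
$w = 14$ ($w = \left(-5 - 2\right) \left(-2\right) = \left(-7\right) \left(-2\right) = 14$)
$S{\left(C \right)} = 12$ ($S{\left(C \right)} = -2 + 14 = 12$)
$\left(S{\left(x \right)} + \left(-57 + 47\right)\right)^{2} = \left(12 + \left(-57 + 47\right)\right)^{2} = \left(12 - 10\right)^{2} = 2^{2} = 4$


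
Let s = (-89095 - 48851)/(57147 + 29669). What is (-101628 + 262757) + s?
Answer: 6994218659/43408 ≈ 1.6113e+5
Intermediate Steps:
s = -68973/43408 (s = -137946/86816 = -137946*1/86816 = -68973/43408 ≈ -1.5889)
(-101628 + 262757) + s = (-101628 + 262757) - 68973/43408 = 161129 - 68973/43408 = 6994218659/43408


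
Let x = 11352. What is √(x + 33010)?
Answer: √44362 ≈ 210.62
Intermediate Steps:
√(x + 33010) = √(11352 + 33010) = √44362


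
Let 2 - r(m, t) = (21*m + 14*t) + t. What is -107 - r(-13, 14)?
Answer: -172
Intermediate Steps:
r(m, t) = 2 - 21*m - 15*t (r(m, t) = 2 - ((21*m + 14*t) + t) = 2 - ((14*t + 21*m) + t) = 2 - (15*t + 21*m) = 2 + (-21*m - 15*t) = 2 - 21*m - 15*t)
-107 - r(-13, 14) = -107 - (2 - 21*(-13) - 15*14) = -107 - (2 + 273 - 210) = -107 - 1*65 = -107 - 65 = -172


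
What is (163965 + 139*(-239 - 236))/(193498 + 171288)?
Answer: 48970/182393 ≈ 0.26849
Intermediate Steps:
(163965 + 139*(-239 - 236))/(193498 + 171288) = (163965 + 139*(-475))/364786 = (163965 - 66025)*(1/364786) = 97940*(1/364786) = 48970/182393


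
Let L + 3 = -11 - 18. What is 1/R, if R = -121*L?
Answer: 1/3872 ≈ 0.00025826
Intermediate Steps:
L = -32 (L = -3 + (-11 - 18) = -3 - 29 = -32)
R = 3872 (R = -121*(-32) = 3872)
1/R = 1/3872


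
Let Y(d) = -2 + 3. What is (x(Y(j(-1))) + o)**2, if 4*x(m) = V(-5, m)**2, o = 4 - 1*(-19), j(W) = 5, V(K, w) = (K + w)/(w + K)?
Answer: 8649/16 ≈ 540.56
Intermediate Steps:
V(K, w) = 1 (V(K, w) = (K + w)/(K + w) = 1)
o = 23 (o = 4 + 19 = 23)
Y(d) = 1
x(m) = 1/4 (x(m) = (1/4)*1**2 = (1/4)*1 = 1/4)
(x(Y(j(-1))) + o)**2 = (1/4 + 23)**2 = (93/4)**2 = 8649/16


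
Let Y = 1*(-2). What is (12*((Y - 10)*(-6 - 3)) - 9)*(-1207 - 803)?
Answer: -2586870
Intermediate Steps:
Y = -2
(12*((Y - 10)*(-6 - 3)) - 9)*(-1207 - 803) = (12*((-2 - 10)*(-6 - 3)) - 9)*(-1207 - 803) = (12*(-12*(-9)) - 9)*(-2010) = (12*108 - 9)*(-2010) = (1296 - 9)*(-2010) = 1287*(-2010) = -2586870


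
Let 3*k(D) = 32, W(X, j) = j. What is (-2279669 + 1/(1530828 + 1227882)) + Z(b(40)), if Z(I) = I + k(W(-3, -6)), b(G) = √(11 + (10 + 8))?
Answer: -2096305413583/919570 + √29 ≈ -2.2797e+6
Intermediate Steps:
k(D) = 32/3 (k(D) = (⅓)*32 = 32/3)
b(G) = √29 (b(G) = √(11 + 18) = √29)
Z(I) = 32/3 + I (Z(I) = I + 32/3 = 32/3 + I)
(-2279669 + 1/(1530828 + 1227882)) + Z(b(40)) = (-2279669 + 1/(1530828 + 1227882)) + (32/3 + √29) = (-2279669 + 1/2758710) + (32/3 + √29) = -6288945666989/2758710 + (32/3 + √29) = -2096305413583/919570 + √29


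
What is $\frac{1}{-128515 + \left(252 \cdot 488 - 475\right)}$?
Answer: $- \frac{1}{6014} \approx -0.00016628$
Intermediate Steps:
$\frac{1}{-128515 + \left(252 \cdot 488 - 475\right)} = \frac{1}{-128515 + \left(122976 - 475\right)} = \frac{1}{-128515 + 122501} = \frac{1}{-6014} = - \frac{1}{6014}$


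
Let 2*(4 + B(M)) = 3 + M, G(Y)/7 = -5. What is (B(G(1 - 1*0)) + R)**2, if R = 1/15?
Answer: 89401/225 ≈ 397.34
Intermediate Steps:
R = 1/15 ≈ 0.066667
G(Y) = -35 (G(Y) = 7*(-5) = -35)
B(M) = -5/2 + M/2 (B(M) = -4 + (3 + M)/2 = -4 + (3/2 + M/2) = -5/2 + M/2)
(B(G(1 - 1*0)) + R)**2 = ((-5/2 + (1/2)*(-35)) + 1/15)**2 = ((-5/2 - 35/2) + 1/15)**2 = (-20 + 1/15)**2 = (-299/15)**2 = 89401/225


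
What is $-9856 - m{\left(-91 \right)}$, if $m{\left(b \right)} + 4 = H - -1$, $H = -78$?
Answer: $-9775$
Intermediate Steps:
$m{\left(b \right)} = -81$ ($m{\left(b \right)} = -4 - 77 = -81$)
$-9856 - m{\left(-91 \right)} = -9856 - -81 = -9856 + 81 = -9775$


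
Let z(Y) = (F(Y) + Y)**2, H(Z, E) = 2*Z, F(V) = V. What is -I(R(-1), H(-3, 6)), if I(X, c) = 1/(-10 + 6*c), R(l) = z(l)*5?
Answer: 1/46 ≈ 0.021739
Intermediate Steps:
z(Y) = 4*Y**2 (z(Y) = (Y + Y)**2 = (2*Y)**2 = 4*Y**2)
R(l) = 20*l**2 (R(l) = (4*l**2)*5 = 20*l**2)
-I(R(-1), H(-3, 6)) = -1/(2*(-5 + 3*(2*(-3)))) = -1/(2*(-5 + 3*(-6))) = -1/(2*(-5 - 18)) = -1/(2*(-23)) = -(-1)/(2*23) = -1*(-1/46) = 1/46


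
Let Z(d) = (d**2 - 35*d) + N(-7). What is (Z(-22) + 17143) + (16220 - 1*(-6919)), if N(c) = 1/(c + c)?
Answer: 581503/14 ≈ 41536.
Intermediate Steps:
N(c) = 1/(2*c)
Z(d) = -1/14 + d**2 - 35*d (Z(d) = (d**2 - 35*d) + (1/2)/(-7) = (d**2 - 35*d) + (1/2)*(-1/7) = (d**2 - 35*d) - 1/14 = -1/14 + d**2 - 35*d)
(Z(-22) + 17143) + (16220 - 1*(-6919)) = ((-1/14 + (-22)**2 - 35*(-22)) + 17143) + (16220 - 1*(-6919)) = ((-1/14 + 484 + 770) + 17143) + (16220 + 6919) = (17555/14 + 17143) + 23139 = 257557/14 + 23139 = 581503/14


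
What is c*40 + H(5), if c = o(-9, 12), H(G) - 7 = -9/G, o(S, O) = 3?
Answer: 626/5 ≈ 125.20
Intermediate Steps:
H(G) = 7 - 9/G
c = 3
c*40 + H(5) = 3*40 + (7 - 9/5) = 120 + (7 - 9*⅕) = 120 + (7 - 9/5) = 120 + 26/5 = 626/5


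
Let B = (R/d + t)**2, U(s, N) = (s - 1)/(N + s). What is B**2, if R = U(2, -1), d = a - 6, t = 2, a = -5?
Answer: 194481/14641 ≈ 13.283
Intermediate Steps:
U(s, N) = (-1 + s)/(N + s)
d = -11 (d = -5 - 6 = -11)
R = 1 (R = (-1 + 2)/(-1 + 2) = 1/1 = 1*1 = 1)
B = 441/121 (B = (1/(-11) + 2)**2 = (1*(-1/11) + 2)**2 = (-1/11 + 2)**2 = (21/11)**2 = 441/121 ≈ 3.6446)
B**2 = (441/121)**2 = 194481/14641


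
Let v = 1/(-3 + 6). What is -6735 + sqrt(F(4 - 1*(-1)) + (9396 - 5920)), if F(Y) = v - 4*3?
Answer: -6735 + sqrt(31179)/3 ≈ -6676.1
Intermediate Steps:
v = 1/3 ≈ 0.33333
F(Y) = -35/3 (F(Y) = 1/3 - 4*3 = 1/3 - 12 = -35/3)
-6735 + sqrt(F(4 - 1*(-1)) + (9396 - 5920)) = -6735 + sqrt(-35/3 + (9396 - 5920)) = -6735 + sqrt(-35/3 + 3476) = -6735 + sqrt(10393/3) = -6735 + sqrt(31179)/3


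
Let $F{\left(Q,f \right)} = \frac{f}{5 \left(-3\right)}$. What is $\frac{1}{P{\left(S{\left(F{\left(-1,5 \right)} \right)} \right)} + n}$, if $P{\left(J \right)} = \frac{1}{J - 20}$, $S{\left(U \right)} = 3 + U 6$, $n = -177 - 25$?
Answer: $- \frac{19}{3839} \approx -0.0049492$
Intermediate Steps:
$n = -202$
$F{\left(Q,f \right)} = - \frac{f}{15}$ ($F{\left(Q,f \right)} = \frac{f}{-15} = f \left(- \frac{1}{15}\right) = - \frac{f}{15}$)
$S{\left(U \right)} = 3 + 6 U$
$P{\left(J \right)} = \frac{1}{-20 + J}$
$\frac{1}{P{\left(S{\left(F{\left(-1,5 \right)} \right)} \right)} + n} = \frac{1}{\frac{1}{-20 + \left(3 + 6 \left(\left(- \frac{1}{15}\right) 5\right)\right)} - 202} = \frac{1}{\frac{1}{-20 + \left(3 + 6 \left(- \frac{1}{3}\right)\right)} - 202} = \frac{1}{\frac{1}{-20 + \left(3 - 2\right)} - 202} = \frac{1}{\frac{1}{-20 + 1} - 202} = \frac{1}{\frac{1}{-19} - 202} = \frac{1}{- \frac{1}{19} - 202} = \frac{1}{- \frac{3839}{19}} = - \frac{19}{3839}$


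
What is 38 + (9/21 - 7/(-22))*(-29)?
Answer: 2517/154 ≈ 16.344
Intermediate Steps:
38 + (9/21 - 7/(-22))*(-29) = 38 + (9*(1/21) - 7*(-1/22))*(-29) = 38 + (3/7 + 7/22)*(-29) = 38 + (115/154)*(-29) = 38 - 3335/154 = 2517/154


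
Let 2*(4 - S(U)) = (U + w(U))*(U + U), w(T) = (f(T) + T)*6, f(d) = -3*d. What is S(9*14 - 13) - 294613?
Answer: -154150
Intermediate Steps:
w(T) = -12*T (w(T) = (-3*T + T)*6 = -2*T*6 = -12*T)
S(U) = 4 + 11*U² (S(U) = 4 - (U - 12*U)*(U + U)/2 = 4 - (-11*U)*2*U/2 = 4 - (-11)*U² = 4 + 11*U²)
S(9*14 - 13) - 294613 = (4 + 11*(9*14 - 13)²) - 294613 = (4 + 11*(126 - 13)²) - 294613 = (4 + 11*113²) - 294613 = (4 + 11*12769) - 294613 = (4 + 140459) - 294613 = 140463 - 294613 = -154150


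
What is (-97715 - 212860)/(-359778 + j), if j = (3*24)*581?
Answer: 103525/105982 ≈ 0.97682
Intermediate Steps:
j = 41832 (j = 72*581 = 41832)
(-97715 - 212860)/(-359778 + j) = (-97715 - 212860)/(-359778 + 41832) = -310575/(-317946) = -310575*(-1/317946) = 103525/105982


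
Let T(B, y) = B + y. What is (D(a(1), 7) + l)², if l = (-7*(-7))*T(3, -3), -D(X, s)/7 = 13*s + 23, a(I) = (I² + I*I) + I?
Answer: 636804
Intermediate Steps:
a(I) = I + 2*I² (a(I) = (I² + I²) + I = 2*I² + I = I + 2*I²)
D(X, s) = -161 - 91*s (D(X, s) = -7*(13*s + 23) = -7*(23 + 13*s) = -161 - 91*s)
l = 0 (l = (-7*(-7))*(3 - 3) = 49*0 = 0)
(D(a(1), 7) + l)² = ((-161 - 91*7) + 0)² = ((-161 - 637) + 0)² = (-798 + 0)² = (-798)² = 636804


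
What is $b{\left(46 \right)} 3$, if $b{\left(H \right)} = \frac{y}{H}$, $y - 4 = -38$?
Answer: $- \frac{51}{23} \approx -2.2174$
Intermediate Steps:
$y = -34$ ($y = 4 - 38 = -34$)
$b{\left(H \right)} = - \frac{34}{H}$
$b{\left(46 \right)} 3 = - \frac{34}{46} \cdot 3 = \left(-34\right) \frac{1}{46} \cdot 3 = \left(- \frac{17}{23}\right) 3 = - \frac{51}{23}$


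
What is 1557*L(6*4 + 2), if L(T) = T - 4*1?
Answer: 34254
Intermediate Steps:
L(T) = -4 + T (L(T) = T - 4 = -4 + T)
1557*L(6*4 + 2) = 1557*(-4 + (6*4 + 2)) = 1557*(-4 + (24 + 2)) = 1557*(-4 + 26) = 1557*22 = 34254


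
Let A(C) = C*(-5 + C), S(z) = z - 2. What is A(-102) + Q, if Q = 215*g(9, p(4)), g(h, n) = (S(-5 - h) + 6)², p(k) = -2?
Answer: 32414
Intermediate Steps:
S(z) = -2 + z
g(h, n) = (-1 - h)² (g(h, n) = ((-2 + (-5 - h)) + 6)² = ((-7 - h) + 6)² = (-1 - h)²)
Q = 21500 (Q = 215*(1 + 9)² = 215*10² = 215*100 = 21500)
A(-102) + Q = -102*(-5 - 102) + 21500 = -102*(-107) + 21500 = 10914 + 21500 = 32414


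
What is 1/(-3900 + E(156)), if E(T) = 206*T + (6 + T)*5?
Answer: 1/29046 ≈ 3.4428e-5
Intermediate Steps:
E(T) = 30 + 211*T (E(T) = 206*T + (30 + 5*T) = 30 + 211*T)
1/(-3900 + E(156)) = 1/(-3900 + (30 + 211*156)) = 1/(-3900 + (30 + 32916)) = 1/(-3900 + 32946) = 1/29046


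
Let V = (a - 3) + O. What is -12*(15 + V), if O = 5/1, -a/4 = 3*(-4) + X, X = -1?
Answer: -828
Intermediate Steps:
a = 52 (a = -4*(3*(-4) - 1) = -4*(-12 - 1) = -4*(-13) = 52)
O = 5 (O = 5*1 = 5)
V = 54 (V = (52 - 3) + 5 = 49 + 5 = 54)
-12*(15 + V) = -12*(15 + 54) = -12*69 = -828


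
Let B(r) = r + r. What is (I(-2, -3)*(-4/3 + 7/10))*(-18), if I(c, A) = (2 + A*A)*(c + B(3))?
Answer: 2508/5 ≈ 501.60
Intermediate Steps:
B(r) = 2*r
I(c, A) = (2 + A**2)*(6 + c) (I(c, A) = (2 + A*A)*(c + 2*3) = (2 + A**2)*(c + 6) = (2 + A**2)*(6 + c))
(I(-2, -3)*(-4/3 + 7/10))*(-18) = ((12 + 2*(-2) + 6*(-3)**2 - 2*(-3)**2)*(-4/3 + 7/10))*(-18) = ((12 - 4 + 6*9 - 2*9)*(-4*1/3 + 7*(1/10)))*(-18) = ((12 - 4 + 54 - 18)*(-4/3 + 7/10))*(-18) = (44*(-19/30))*(-18) = -418/15*(-18) = 2508/5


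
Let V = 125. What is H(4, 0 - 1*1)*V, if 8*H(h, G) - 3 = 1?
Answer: 125/2 ≈ 62.500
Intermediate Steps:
H(h, G) = ½ (H(h, G) = 3/8 + (⅛)*1 = 3/8 + ⅛ = ½)
H(4, 0 - 1*1)*V = (½)*125 = 125/2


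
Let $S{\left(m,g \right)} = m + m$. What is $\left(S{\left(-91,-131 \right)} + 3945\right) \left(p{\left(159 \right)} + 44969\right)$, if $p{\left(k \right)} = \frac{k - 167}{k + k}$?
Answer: $\frac{507654757}{3} \approx 1.6922 \cdot 10^{8}$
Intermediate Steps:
$S{\left(m,g \right)} = 2 m$
$p{\left(k \right)} = \frac{-167 + k}{2 k}$
$\left(S{\left(-91,-131 \right)} + 3945\right) \left(p{\left(159 \right)} + 44969\right) = \left(2 \left(-91\right) + 3945\right) \left(\frac{-167 + 159}{2 \cdot 159} + 44969\right) = \left(-182 + 3945\right) \left(\frac{1}{2} \cdot \frac{1}{159} \left(-8\right) + 44969\right) = 3763 \left(- \frac{4}{159} + 44969\right) = 3763 \cdot \frac{7150067}{159} = \frac{507654757}{3}$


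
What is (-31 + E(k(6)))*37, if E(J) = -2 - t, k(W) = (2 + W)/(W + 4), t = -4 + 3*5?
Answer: -1628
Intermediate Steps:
t = 11 (t = -4 + 15 = 11)
k(W) = (2 + W)/(4 + W)
E(J) = -13 (E(J) = -2 - 1*11 = -2 - 11 = -13)
(-31 + E(k(6)))*37 = (-31 - 13)*37 = -44*37 = -1628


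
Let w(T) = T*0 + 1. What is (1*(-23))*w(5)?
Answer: -23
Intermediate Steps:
w(T) = 1 (w(T) = 0 + 1 = 1)
(1*(-23))*w(5) = (1*(-23))*1 = -23*1 = -23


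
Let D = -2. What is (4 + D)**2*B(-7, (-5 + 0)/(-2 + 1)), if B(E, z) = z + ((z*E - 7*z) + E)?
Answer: -288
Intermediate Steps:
B(E, z) = E - 6*z + E*z (B(E, z) = z + ((E*z - 7*z) + E) = z + ((-7*z + E*z) + E) = z + (E - 7*z + E*z) = E - 6*z + E*z)
(4 + D)**2*B(-7, (-5 + 0)/(-2 + 1)) = (4 - 2)**2*(-7 - 6*(-5 + 0)/(-2 + 1) - 7*(-5 + 0)/(-2 + 1)) = 2**2*(-7 - (-30)/(-1) - (-35)/(-1)) = 4*(-7 - (-30)*(-1) - (-35)*(-1)) = 4*(-7 - 6*5 - 7*5) = 4*(-7 - 30 - 35) = 4*(-72) = -288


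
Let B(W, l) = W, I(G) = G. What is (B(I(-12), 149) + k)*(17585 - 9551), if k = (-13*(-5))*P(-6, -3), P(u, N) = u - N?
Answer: -1663038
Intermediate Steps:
k = -195 (k = (-13*(-5))*(-6 - 1*(-3)) = 65*(-6 + 3) = 65*(-3) = -195)
(B(I(-12), 149) + k)*(17585 - 9551) = (-12 - 195)*(17585 - 9551) = -207*8034 = -1663038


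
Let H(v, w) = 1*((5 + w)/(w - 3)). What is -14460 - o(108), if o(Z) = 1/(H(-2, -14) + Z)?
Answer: -26678717/1845 ≈ -14460.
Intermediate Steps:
H(v, w) = (5 + w)/(-3 + w) (H(v, w) = 1*((5 + w)/(-3 + w)) = (5 + w)/(-3 + w))
o(Z) = 1/(9/17 + Z) (o(Z) = 1/((5 - 14)/(-3 - 14) + Z) = 1/(-9/(-17) + Z) = 1/(-1/17*(-9) + Z) = 1/(9/17 + Z))
-14460 - o(108) = -14460 - 17/(9 + 17*108) = -14460 - 17/(9 + 1836) = -14460 - 17/1845 = -26678717/1845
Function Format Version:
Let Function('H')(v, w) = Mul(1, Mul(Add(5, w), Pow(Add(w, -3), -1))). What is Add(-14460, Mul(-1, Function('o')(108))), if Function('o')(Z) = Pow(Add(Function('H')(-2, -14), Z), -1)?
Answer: Rational(-26678717, 1845) ≈ -14460.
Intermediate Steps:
Function('H')(v, w) = Mul(Pow(Add(-3, w), -1), Add(5, w)) (Function('H')(v, w) = Mul(1, Mul(Add(5, w), Pow(Add(-3, w), -1))) = Mul(1, Mul(Pow(Add(-3, w), -1), Add(5, w))) = Mul(Pow(Add(-3, w), -1), Add(5, w)))
Function('o')(Z) = Pow(Add(Rational(9, 17), Z), -1) (Function('o')(Z) = Pow(Add(Mul(Pow(Add(-3, -14), -1), Add(5, -14)), Z), -1) = Pow(Add(Mul(Pow(-17, -1), -9), Z), -1) = Pow(Add(Mul(Rational(-1, 17), -9), Z), -1) = Pow(Add(Rational(9, 17), Z), -1))
Add(-14460, Mul(-1, Function('o')(108))) = Add(-14460, Mul(-1, Mul(17, Pow(Add(9, Mul(17, 108)), -1)))) = Add(-14460, Mul(-1, Mul(17, Pow(Add(9, 1836), -1)))) = Add(-14460, Mul(-1, Mul(17, Pow(1845, -1)))) = Add(-14460, Mul(-1, Mul(17, Rational(1, 1845)))) = Add(-14460, Mul(-1, Rational(17, 1845))) = Add(-14460, Rational(-17, 1845)) = Rational(-26678717, 1845)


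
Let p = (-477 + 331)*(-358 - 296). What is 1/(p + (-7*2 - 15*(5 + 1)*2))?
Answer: 1/95290 ≈ 1.0494e-5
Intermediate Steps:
p = 95484 (p = -146*(-654) = 95484)
1/(p + (-7*2 - 15*(5 + 1)*2)) = 1/(95484 + (-7*2 - 15*(5 + 1)*2)) = 1/(95484 + (-14 - 90*2)) = 1/(95484 + (-14 - 15*12)) = 1/(95484 + (-14 - 180)) = 1/(95484 - 194) = 1/95290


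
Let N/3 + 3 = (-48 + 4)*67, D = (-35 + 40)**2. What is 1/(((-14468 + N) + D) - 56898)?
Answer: -1/80194 ≈ -1.2470e-5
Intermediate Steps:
D = 25 (D = 5**2 = 25)
N = -8853 (N = -9 + 3*((-48 + 4)*67) = -9 + 3*(-44*67) = -9 + 3*(-2948) = -9 - 8844 = -8853)
1/(((-14468 + N) + D) - 56898) = 1/(((-14468 - 8853) + 25) - 56898) = 1/((-23321 + 25) - 56898) = 1/(-23296 - 56898) = 1/(-80194) = -1/80194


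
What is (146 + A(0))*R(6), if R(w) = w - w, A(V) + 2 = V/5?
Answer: 0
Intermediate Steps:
A(V) = -2 + V/5
R(w) = 0
(146 + A(0))*R(6) = (146 + (-2 + (⅕)*0))*0 = (146 + (-2 + 0))*0 = (146 - 2)*0 = 144*0 = 0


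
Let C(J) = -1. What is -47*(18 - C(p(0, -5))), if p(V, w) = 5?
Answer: -893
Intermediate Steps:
-47*(18 - C(p(0, -5))) = -47*(18 - 1*(-1)) = -47*(18 + 1) = -47*19 = -893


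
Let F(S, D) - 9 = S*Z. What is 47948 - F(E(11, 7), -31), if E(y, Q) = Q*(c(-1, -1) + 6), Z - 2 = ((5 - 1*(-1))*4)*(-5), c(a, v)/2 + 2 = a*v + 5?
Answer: 59503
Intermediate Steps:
c(a, v) = 6 + 2*a*v (c(a, v) = -4 + 2*(a*v + 5) = -4 + 2*(5 + a*v) = -4 + (10 + 2*a*v) = 6 + 2*a*v)
Z = -118 (Z = 2 + ((5 - 1*(-1))*4)*(-5) = 2 + ((5 + 1)*4)*(-5) = 2 + (6*4)*(-5) = 2 + 24*(-5) = 2 - 120 = -118)
E(y, Q) = 14*Q (E(y, Q) = Q*((6 + 2*(-1)*(-1)) + 6) = Q*((6 + 2) + 6) = Q*(8 + 6) = Q*14 = 14*Q)
F(S, D) = 9 - 118*S (F(S, D) = 9 + S*(-118) = 9 - 118*S)
47948 - F(E(11, 7), -31) = 47948 - (9 - 1652*7) = 47948 - (9 - 118*98) = 47948 - (9 - 11564) = 47948 - 1*(-11555) = 47948 + 11555 = 59503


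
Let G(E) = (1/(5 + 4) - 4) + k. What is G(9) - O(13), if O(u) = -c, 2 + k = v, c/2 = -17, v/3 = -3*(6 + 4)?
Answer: -1169/9 ≈ -129.89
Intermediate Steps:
v = -90 (v = 3*(-3*(6 + 4)) = 3*(-3*10) = 3*(-30) = -90)
c = -34 (c = 2*(-17) = -34)
k = -92 (k = -2 - 90 = -92)
G(E) = -863/9 (G(E) = (1/(5 + 4) - 4) - 92 = (1/9 - 4) - 92 = (⅑ - 4) - 92 = -35/9 - 92 = -863/9)
O(u) = 34 (O(u) = -1*(-34) = 34)
G(9) - O(13) = -863/9 - 1*34 = -863/9 - 34 = -1169/9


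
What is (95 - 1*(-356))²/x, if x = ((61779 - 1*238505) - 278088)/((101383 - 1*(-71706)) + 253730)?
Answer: -86815411419/454814 ≈ -1.9088e+5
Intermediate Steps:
x = -454814/426819 (x = ((61779 - 238505) - 278088)/((101383 + 71706) + 253730) = (-176726 - 278088)/(173089 + 253730) = -454814/426819 ≈ -1.0656)
(95 - 1*(-356))²/x = (95 - 1*(-356))²/(-454814/426819) = (95 + 356)²*(-426819/454814) = 451²*(-426819/454814) = 203401*(-426819/454814) = -86815411419/454814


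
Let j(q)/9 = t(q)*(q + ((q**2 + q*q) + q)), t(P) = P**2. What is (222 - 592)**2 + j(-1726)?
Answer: 159655534851700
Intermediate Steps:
j(q) = 9*q**2*(2*q + 2*q**2) (j(q) = 9*(q**2*(q + ((q**2 + q*q) + q))) = 9*(q**2*(q + ((q**2 + q**2) + q))) = 9*(q**2*(q + (2*q**2 + q))) = 9*(q**2*(q + (q + 2*q**2))) = 9*(q**2*(2*q + 2*q**2)) = 9*q**2*(2*q + 2*q**2))
(222 - 592)**2 + j(-1726) = (222 - 592)**2 + 18*(-1726)**3*(1 - 1726) = (-370)**2 + 18*(-5141885176)*(-1725) = 136900 + 159655534714800 = 159655534851700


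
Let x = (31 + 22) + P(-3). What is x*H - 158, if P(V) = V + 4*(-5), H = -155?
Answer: -4808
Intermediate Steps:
P(V) = -20 + V (P(V) = V - 20 = -20 + V)
x = 30 (x = (31 + 22) + (-20 - 3) = 53 - 23 = 30)
x*H - 158 = 30*(-155) - 158 = -4650 - 158 = -4808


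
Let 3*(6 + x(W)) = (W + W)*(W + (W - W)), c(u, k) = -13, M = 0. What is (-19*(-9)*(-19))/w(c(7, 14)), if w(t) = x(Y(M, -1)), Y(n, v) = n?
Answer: 1083/2 ≈ 541.50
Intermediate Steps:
x(W) = -6 + 2*W²/3 (x(W) = -6 + ((W + W)*(W + (W - W)))/3 = -6 + ((2*W)*(W + 0))/3 = -6 + ((2*W)*W)/3 = -6 + (2*W²)/3 = -6 + 2*W²/3)
w(t) = -6 (w(t) = -6 + (⅔)*0² = -6 + (⅔)*0 = -6 + 0 = -6)
(-19*(-9)*(-19))/w(c(7, 14)) = (-19*(-9)*(-19))/(-6) = (171*(-19))*(-⅙) = -3249*(-⅙) = 1083/2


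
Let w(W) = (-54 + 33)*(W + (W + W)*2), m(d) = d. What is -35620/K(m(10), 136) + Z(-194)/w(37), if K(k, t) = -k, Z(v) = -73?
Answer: 13838443/3885 ≈ 3562.0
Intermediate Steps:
w(W) = -105*W (w(W) = -21*(W + (2*W)*2) = -21*(W + 4*W) = -105*W)
-35620/K(m(10), 136) + Z(-194)/w(37) = -35620/((-1*10)) - 73/((-105*37)) = -35620/(-10) - 73/(-3885) = -35620*(-⅒) - 73*(-1/3885) = 3562 + 73/3885 = 13838443/3885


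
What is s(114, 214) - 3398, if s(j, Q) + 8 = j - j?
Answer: -3406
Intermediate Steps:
s(j, Q) = -8 (s(j, Q) = -8 + (j - j) = -8 + 0 = -8)
s(114, 214) - 3398 = -8 - 3398 = -3406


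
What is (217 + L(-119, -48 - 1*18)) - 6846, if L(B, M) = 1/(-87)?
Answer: -576724/87 ≈ -6629.0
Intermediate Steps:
L(B, M) = -1/87
(217 + L(-119, -48 - 1*18)) - 6846 = (217 - 1/87) - 6846 = 18878/87 - 6846 = -576724/87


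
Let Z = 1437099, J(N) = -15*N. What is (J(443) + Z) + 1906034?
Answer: 3336488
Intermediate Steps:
(J(443) + Z) + 1906034 = (-15*443 + 1437099) + 1906034 = (-6645 + 1437099) + 1906034 = 1430454 + 1906034 = 3336488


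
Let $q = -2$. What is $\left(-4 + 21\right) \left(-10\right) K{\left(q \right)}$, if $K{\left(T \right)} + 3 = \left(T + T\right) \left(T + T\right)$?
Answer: $-2210$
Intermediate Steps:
$K{\left(T \right)} = -3 + 4 T^{2}$ ($K{\left(T \right)} = -3 + \left(T + T\right) \left(T + T\right) = -3 + 2 T 2 T = -3 + 4 T^{2}$)
$\left(-4 + 21\right) \left(-10\right) K{\left(q \right)} = \left(-4 + 21\right) \left(-10\right) \left(-3 + 4 \left(-2\right)^{2}\right) = 17 \left(-10\right) \left(-3 + 4 \cdot 4\right) = - 170 \left(-3 + 16\right) = \left(-170\right) 13 = -2210$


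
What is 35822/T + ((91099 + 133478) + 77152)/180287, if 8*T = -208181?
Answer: 11148317637/37532327947 ≈ 0.29703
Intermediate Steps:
T = -208181/8 (T = (⅛)*(-208181) = -208181/8 ≈ -26023.)
35822/T + ((91099 + 133478) + 77152)/180287 = 35822/(-208181/8) + ((91099 + 133478) + 77152)/180287 = 35822*(-8/208181) + (224577 + 77152)*(1/180287) = -286576/208181 + 301729*(1/180287) = -286576/208181 + 301729/180287 = 11148317637/37532327947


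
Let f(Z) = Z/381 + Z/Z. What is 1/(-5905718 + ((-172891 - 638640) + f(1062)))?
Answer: -127/853090142 ≈ -1.4887e-7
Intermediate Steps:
f(Z) = 1 + Z/381 (f(Z) = Z*(1/381) + 1 = Z/381 + 1 = 1 + Z/381)
1/(-5905718 + ((-172891 - 638640) + f(1062))) = 1/(-5905718 + ((-172891 - 638640) + (1 + (1/381)*1062))) = 1/(-5905718 + (-811531 + (1 + 354/127))) = 1/(-5905718 + (-811531 + 481/127)) = 1/(-5905718 - 103063956/127) = 1/(-853090142/127) = -127/853090142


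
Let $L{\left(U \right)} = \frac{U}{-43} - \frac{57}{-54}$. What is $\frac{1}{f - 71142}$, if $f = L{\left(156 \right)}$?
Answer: $- \frac{774}{55065899} \approx -1.4056 \cdot 10^{-5}$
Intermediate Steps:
$L{\left(U \right)} = \frac{19}{18} - \frac{U}{43}$ ($L{\left(U \right)} = U \left(- \frac{1}{43}\right) - - \frac{19}{18} = - \frac{U}{43} + \frac{19}{18} = \frac{19}{18} - \frac{U}{43}$)
$f = - \frac{1991}{774}$ ($f = \frac{19}{18} - \frac{156}{43} = - \frac{1991}{774} \approx -2.5723$)
$\frac{1}{f - 71142} = \frac{1}{- \frac{1991}{774} - 71142} = \frac{1}{- \frac{55065899}{774}} = - \frac{774}{55065899}$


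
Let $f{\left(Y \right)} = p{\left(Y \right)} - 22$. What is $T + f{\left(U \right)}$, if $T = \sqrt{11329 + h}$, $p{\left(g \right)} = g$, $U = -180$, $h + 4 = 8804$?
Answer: $-202 + \sqrt{20129} \approx -60.123$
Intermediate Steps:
$h = 8800$ ($h = -4 + 8804 = 8800$)
$f{\left(Y \right)} = -22 + Y$ ($f{\left(Y \right)} = Y - 22 = -22 + Y$)
$T = \sqrt{20129}$ ($T = \sqrt{11329 + 8800} = \sqrt{20129} \approx 141.88$)
$T + f{\left(U \right)} = \sqrt{20129} - 202 = -202 + \sqrt{20129}$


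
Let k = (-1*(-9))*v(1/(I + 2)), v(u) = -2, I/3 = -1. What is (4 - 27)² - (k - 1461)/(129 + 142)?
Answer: 144838/271 ≈ 534.46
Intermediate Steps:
I = -3 (I = 3*(-1) = -3)
k = -18 (k = -1*(-9)*(-2) = 9*(-2) = -18)
(4 - 27)² - (k - 1461)/(129 + 142) = (4 - 27)² - (-18 - 1461)/(129 + 142) = (-23)² - (-1479)/271 = 529 - (-1479)/271 = 529 - 1*(-1479/271) = 529 + 1479/271 = 144838/271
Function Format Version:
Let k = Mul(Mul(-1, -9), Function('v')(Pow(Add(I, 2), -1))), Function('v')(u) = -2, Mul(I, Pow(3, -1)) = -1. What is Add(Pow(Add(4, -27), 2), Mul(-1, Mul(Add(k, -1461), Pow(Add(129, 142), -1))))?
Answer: Rational(144838, 271) ≈ 534.46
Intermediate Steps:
I = -3 (I = Mul(3, -1) = -3)
k = -18 (k = Mul(Mul(-1, -9), -2) = Mul(9, -2) = -18)
Add(Pow(Add(4, -27), 2), Mul(-1, Mul(Add(k, -1461), Pow(Add(129, 142), -1)))) = Add(Pow(Add(4, -27), 2), Mul(-1, Mul(Add(-18, -1461), Pow(Add(129, 142), -1)))) = Add(Pow(-23, 2), Mul(-1, Mul(-1479, Pow(271, -1)))) = Add(529, Mul(-1, Mul(-1479, Rational(1, 271)))) = Add(529, Mul(-1, Rational(-1479, 271))) = Add(529, Rational(1479, 271)) = Rational(144838, 271)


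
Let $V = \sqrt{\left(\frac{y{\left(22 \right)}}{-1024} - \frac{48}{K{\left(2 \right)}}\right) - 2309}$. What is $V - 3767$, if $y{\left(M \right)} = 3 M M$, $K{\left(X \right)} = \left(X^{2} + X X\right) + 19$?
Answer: $-3767 + \frac{i \sqrt{5327299}}{48} \approx -3767.0 + 48.085 i$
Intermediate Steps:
$K{\left(X \right)} = 19 + 2 X^{2}$ ($K{\left(X \right)} = \left(X^{2} + X^{2}\right) + 19 = 2 X^{2} + 19 = 19 + 2 X^{2}$)
$y{\left(M \right)} = 3 M^{2}$
$V = \frac{i \sqrt{5327299}}{48}$ ($V = \sqrt{\left(\frac{3 \cdot 22^{2}}{-1024} - \frac{48}{19 + 2 \cdot 2^{2}}\right) - 2309} = \sqrt{\left(3 \cdot 484 \left(- \frac{1}{1024}\right) - \frac{48}{19 + 2 \cdot 4}\right) - 2309} = \sqrt{\left(1452 \left(- \frac{1}{1024}\right) - \frac{48}{19 + 8}\right) - 2309} = \sqrt{\left(- \frac{363}{256} - \frac{48}{27}\right) - 2309} = \sqrt{\left(- \frac{363}{256} - \frac{16}{9}\right) - 2309} = \sqrt{- \frac{7363}{2304} - 2309} = \sqrt{- \frac{5327299}{2304}} = \frac{i \sqrt{5327299}}{48} \approx 48.085 i$)
$V - 3767 = \frac{i \sqrt{5327299}}{48} - 3767 = -3767 + \frac{i \sqrt{5327299}}{48}$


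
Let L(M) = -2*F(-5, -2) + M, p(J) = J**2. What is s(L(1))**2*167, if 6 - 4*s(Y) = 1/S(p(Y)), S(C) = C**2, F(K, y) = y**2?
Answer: 34653172175/92236816 ≈ 375.70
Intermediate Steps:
L(M) = -8 + M (L(M) = -2*(-2)**2 + M = -2*4 + M = -8 + M)
s(Y) = 3/2 - 1/(4*Y**4)
s(L(1))**2*167 = (3/2 - 1/(4*(-8 + 1)**4))**2*167 = (3/2 - 1/4/(-7)**4)**2*167 = (3/2 - 1/4*1/2401)**2*167 = (3/2 - 1/9604)**2*167 = (14405/9604)**2*167 = (207504025/92236816)*167 = 34653172175/92236816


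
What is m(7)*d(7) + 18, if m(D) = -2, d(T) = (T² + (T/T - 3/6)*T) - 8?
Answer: -71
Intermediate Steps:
d(T) = -8 + T² + T/2 (d(T) = (T² + (1 - 3*⅙)*T) - 8 = (T² + (1 - ½)*T) - 8 = (T² + T/2) - 8 = -8 + T² + T/2)
m(7)*d(7) + 18 = -2*(-8 + 7² + (½)*7) + 18 = -2*(-8 + 49 + 7/2) + 18 = -2*89/2 + 18 = -89 + 18 = -71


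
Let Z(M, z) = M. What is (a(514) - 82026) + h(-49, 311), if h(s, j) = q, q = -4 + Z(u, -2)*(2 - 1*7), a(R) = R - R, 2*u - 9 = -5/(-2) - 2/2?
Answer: -328225/4 ≈ -82056.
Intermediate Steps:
u = 21/4 (u = 9/2 + (-5/(-2) - 2/2)/2 = 9/2 + (-5*(-½) - 2*½)/2 = 9/2 + (5/2 - 1)/2 = 9/2 + (½)*(3/2) = 9/2 + ¾ = 21/4 ≈ 5.2500)
a(R) = 0
q = -121/4 (q = -4 + 21*(2 - 1*7)/4 = -4 + 21*(2 - 7)/4 = -4 + (21/4)*(-5) = -4 - 105/4 = -121/4 ≈ -30.250)
h(s, j) = -121/4
(a(514) - 82026) + h(-49, 311) = (0 - 82026) - 121/4 = -82026 - 121/4 = -328225/4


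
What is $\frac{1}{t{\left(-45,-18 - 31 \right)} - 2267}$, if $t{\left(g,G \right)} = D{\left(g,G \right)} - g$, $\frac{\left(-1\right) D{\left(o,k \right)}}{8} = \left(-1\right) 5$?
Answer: $- \frac{1}{2182} \approx -0.00045829$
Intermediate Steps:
$D{\left(o,k \right)} = 40$ ($D{\left(o,k \right)} = - 8 \left(\left(-1\right) 5\right) = \left(-8\right) \left(-5\right) = 40$)
$t{\left(g,G \right)} = 40 - g$
$\frac{1}{t{\left(-45,-18 - 31 \right)} - 2267} = \frac{1}{\left(40 - -45\right) - 2267} = \frac{1}{\left(40 + 45\right) - 2267} = \frac{1}{85 - 2267} = \frac{1}{-2182} = - \frac{1}{2182}$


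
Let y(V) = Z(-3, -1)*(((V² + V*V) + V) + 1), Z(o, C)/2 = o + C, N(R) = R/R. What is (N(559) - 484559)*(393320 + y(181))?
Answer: 64112838096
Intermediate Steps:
N(R) = 1
Z(o, C) = 2*C + 2*o (Z(o, C) = 2*(o + C) = 2*(C + o) = 2*C + 2*o)
y(V) = -8 - 16*V² - 8*V (y(V) = (2*(-1) + 2*(-3))*(((V² + V*V) + V) + 1) = (-2 - 6)*(((V² + V²) + V) + 1) = -8*((2*V² + V) + 1) = -8*((V + 2*V²) + 1) = -8*(1 + V + 2*V²) = -8 - 16*V² - 8*V)
(N(559) - 484559)*(393320 + y(181)) = (1 - 484559)*(393320 + (-8 - 16*181² - 8*181)) = -484558*(393320 + (-8 - 16*32761 - 1448)) = -484558*(393320 + (-8 - 524176 - 1448)) = -484558*(393320 - 525632) = -484558*(-132312) = 64112838096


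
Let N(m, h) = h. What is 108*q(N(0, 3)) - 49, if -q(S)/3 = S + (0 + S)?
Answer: -1993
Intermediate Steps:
q(S) = -6*S (q(S) = -3*(S + (0 + S)) = -3*(S + S) = -6*S)
108*q(N(0, 3)) - 49 = 108*(-6*3) - 49 = 108*(-18) - 49 = -1944 - 49 = -1993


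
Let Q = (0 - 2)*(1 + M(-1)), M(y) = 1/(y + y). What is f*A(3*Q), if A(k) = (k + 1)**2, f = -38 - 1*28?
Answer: -264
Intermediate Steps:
M(y) = 1/(2*y)
Q = -1 (Q = (0 - 2)*(1 + (1/2)/(-1)) = -2*(1 + (1/2)*(-1)) = -2*(1 - 1/2) = -2*1/2 = -1)
f = -66 (f = -38 - 28 = -66)
A(k) = (1 + k)**2
f*A(3*Q) = -66*(1 + 3*(-1))**2 = -66*(1 - 3)**2 = -66*(-2)**2 = -66*4 = -264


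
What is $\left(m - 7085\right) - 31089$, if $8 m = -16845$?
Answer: $- \frac{322237}{8} \approx -40280.0$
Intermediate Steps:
$m = - \frac{16845}{8}$ ($m = \frac{1}{8} \left(-16845\right) = - \frac{16845}{8} \approx -2105.6$)
$\left(m - 7085\right) - 31089 = \left(- \frac{16845}{8} - 7085\right) - 31089 = - \frac{73525}{8} - 31089 = - \frac{322237}{8}$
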